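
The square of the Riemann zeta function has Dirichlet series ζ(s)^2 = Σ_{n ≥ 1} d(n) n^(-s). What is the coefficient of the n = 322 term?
d(322) = 8

ζ(s)^2 = (Σ 1/m^s)(Σ 1/k^s). The coefficient of 1/n^s in the product is the number of ordered pairs (m, k) with mk = n, which equals d(n). For n = 322, divisors are [1, 2, 7, 14, 23, 46, 161, 322], so d(322) = 8.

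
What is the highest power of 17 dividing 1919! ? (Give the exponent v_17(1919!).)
v_17(1919!) = 118

Legendre's formula: v_p(n!) = Σ_{k ≥ 1} ⌊n / p^k⌋. For p = 17, n = 1919, the terms are:
  ⌊1919/17^1⌋ = ⌊1919/17⌋ = 112
  ⌊1919/17^2⌋ = ⌊1919/289⌋ = 6
(the next term ⌊1919/17^3⌋ = 0, terminating the sum). Summing: v_17(1919!) = 112 + 6 = 118.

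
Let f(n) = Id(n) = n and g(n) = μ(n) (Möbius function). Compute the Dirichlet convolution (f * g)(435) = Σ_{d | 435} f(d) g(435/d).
(Id * μ)(435) = 224

Divisors of 435: [1, 3, 5, 15, 29, 87, 145, 435]. For each d | 435:
  d = 1: Id(1) · μ(435/1) = 1 · -1 = -1
  d = 3: Id(3) · μ(435/3) = 3 · 1 = 3
  d = 5: Id(5) · μ(435/5) = 5 · 1 = 5
  d = 15: Id(15) · μ(435/15) = 15 · -1 = -15
  d = 29: Id(29) · μ(435/29) = 29 · 1 = 29
  d = 87: Id(87) · μ(435/87) = 87 · -1 = -87
  d = 145: Id(145) · μ(435/145) = 145 · -1 = -145
  d = 435: Id(435) · μ(435/435) = 435 · 1 = 435
Summing: (Id * μ)(435) = -1 + 3 + 5 + -15 + 29 + -87 + -145 + 435 = 224.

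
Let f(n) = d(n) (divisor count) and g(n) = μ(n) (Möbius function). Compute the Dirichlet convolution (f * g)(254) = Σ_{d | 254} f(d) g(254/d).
(d * μ)(254) = 1

Divisors of 254: [1, 2, 127, 254]. For each d | 254:
  d = 1: d(1) · μ(254/1) = 1 · 1 = 1
  d = 2: d(2) · μ(254/2) = 2 · -1 = -2
  d = 127: d(127) · μ(254/127) = 2 · -1 = -2
  d = 254: d(254) · μ(254/254) = 4 · 1 = 4
Summing: (d * μ)(254) = 1 + -2 + -2 + 4 = 1.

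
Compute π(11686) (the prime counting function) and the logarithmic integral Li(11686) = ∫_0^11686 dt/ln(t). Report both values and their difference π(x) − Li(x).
π(11686) = 1402;  Li(11686) ≈ 1427.62;  π(x) − Li(x) ≈ -25.62.

Direct count of primes ≤ 11686 gives π(11686) = 1402. Numerical evaluation of the logarithmic integral gives Li(11686) ≈ 1427.62. The difference π(x) − Li(x) ≈ -25.62 is typically negative for small/moderate x (Li(x) overestimates), though Littlewood's theorem shows this sign changes infinitely often.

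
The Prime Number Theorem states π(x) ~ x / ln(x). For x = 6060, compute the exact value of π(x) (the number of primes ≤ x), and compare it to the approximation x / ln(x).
π(6060) = 790;  x/ln(x) ≈ 695.79;  relative error ≈ 11.92%.

Directly count primes up to 6060: π(6060) = 790. The PNT approximation gives 6060/ln(6060) ≈ 6060/8.70947 ≈ 695.79. Relative error (π(x) − x/ln(x)) / π(x) ≈ 11.92%; the approximation is known to undercount slightly (Li(x) is a better estimate).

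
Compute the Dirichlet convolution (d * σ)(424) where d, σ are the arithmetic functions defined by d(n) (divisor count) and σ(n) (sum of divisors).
(d * σ)(424) = 2352

Divisors of 424: [1, 2, 4, 8, 53, 106, 212, 424]. For each d | 424:
  d = 1: d(1) · σ(424/1) = 1 · 810 = 810
  d = 2: d(2) · σ(424/2) = 2 · 378 = 756
  d = 4: d(4) · σ(424/4) = 3 · 162 = 486
  d = 8: d(8) · σ(424/8) = 4 · 54 = 216
  d = 53: d(53) · σ(424/53) = 2 · 15 = 30
  d = 106: d(106) · σ(424/106) = 4 · 7 = 28
  d = 212: d(212) · σ(424/212) = 6 · 3 = 18
  d = 424: d(424) · σ(424/424) = 8 · 1 = 8
Summing: (d * σ)(424) = 810 + 756 + 486 + 216 + 30 + 28 + 18 + 8 = 2352.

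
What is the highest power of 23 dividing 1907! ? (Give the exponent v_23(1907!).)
v_23(1907!) = 85

Legendre's formula: v_p(n!) = Σ_{k ≥ 1} ⌊n / p^k⌋. For p = 23, n = 1907, the terms are:
  ⌊1907/23^1⌋ = ⌊1907/23⌋ = 82
  ⌊1907/23^2⌋ = ⌊1907/529⌋ = 3
(the next term ⌊1907/23^3⌋ = 0, terminating the sum). Summing: v_23(1907!) = 82 + 3 = 85.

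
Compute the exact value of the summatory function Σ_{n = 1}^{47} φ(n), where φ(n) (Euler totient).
Σ_{n ≤ 47} φ(n) = 696

Compute φ(n) for each 1 ≤ n ≤ 47: φ(1) = 1, φ(2) = 1, φ(3) = 2, φ(4) = 2, φ(5) = 4, φ(6) = 2, φ(7) = 6, φ(8) = 4, φ(9) = 6, φ(10) = 4, φ(11) = 10, φ(12) = 4, φ(13) = 12, φ(14) = 6, φ(15) = 8, φ(16) = 8, φ(17) = 16, φ(18) = 6, φ(19) = 18, φ(20) = 8, φ(21) = 12, φ(22) = 10, φ(23) = 22, φ(24) = 8, φ(25) = 20, φ(26) = 12, φ(27) = 18, φ(28) = 12, φ(29) = 28, φ(30) = 8, φ(31) = 30, φ(32) = 16, φ(33) = 20, φ(34) = 16, φ(35) = 24, φ(36) = 12, φ(37) = 36, φ(38) = 18, φ(39) = 24, φ(40) = 16, φ(41) = 40, φ(42) = 12, φ(43) = 42, φ(44) = 20, φ(45) = 24, φ(46) = 22, φ(47) = 46. Summing all 47 values: 696. (Average order: Σ_{n ≤ x} φ(n) ~ (3/π²) x². For x = 47, (3/π²)·47² ≈ 671.46.)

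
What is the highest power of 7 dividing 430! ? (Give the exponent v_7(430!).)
v_7(430!) = 70

Legendre's formula: v_p(n!) = Σ_{k ≥ 1} ⌊n / p^k⌋. For p = 7, n = 430, the terms are:
  ⌊430/7^1⌋ = ⌊430/7⌋ = 61
  ⌊430/7^2⌋ = ⌊430/49⌋ = 8
  ⌊430/7^3⌋ = ⌊430/343⌋ = 1
(the next term ⌊430/7^4⌋ = 0, terminating the sum). Summing: v_7(430!) = 61 + 8 + 1 = 70.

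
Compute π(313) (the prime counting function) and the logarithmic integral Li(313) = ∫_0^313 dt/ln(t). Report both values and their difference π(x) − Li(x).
π(313) = 65;  Li(313) ≈ 70.60;  π(x) − Li(x) ≈ -5.60.

Direct count of primes ≤ 313 gives π(313) = 65. Numerical evaluation of the logarithmic integral gives Li(313) ≈ 70.60. The difference π(x) − Li(x) ≈ -5.60 is typically negative for small/moderate x (Li(x) overestimates), though Littlewood's theorem shows this sign changes infinitely often.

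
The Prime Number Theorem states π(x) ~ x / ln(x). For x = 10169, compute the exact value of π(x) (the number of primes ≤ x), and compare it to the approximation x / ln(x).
π(10169) = 1249;  x/ln(x) ≈ 1102.08;  relative error ≈ 11.76%.

Directly count primes up to 10169: π(10169) = 1249. The PNT approximation gives 10169/ln(10169) ≈ 10169/9.22710 ≈ 1102.08. Relative error (π(x) − x/ln(x)) / π(x) ≈ 11.76%; the approximation is known to undercount slightly (Li(x) is a better estimate).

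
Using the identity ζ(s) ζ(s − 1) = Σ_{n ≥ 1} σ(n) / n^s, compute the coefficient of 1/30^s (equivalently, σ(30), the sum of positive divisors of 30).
σ(30) = 72

In the product (Σ m^0/m^s)(Σ k / k^s) = Σ (Σ_{d | n} d) / n^s, the coefficient of 1/n^s is σ(n) = Σ_{d | n} d. For n = 30, divisors are [1, 2, 3, 5, 6, 10, 15, 30]; summing: σ(30) = 72.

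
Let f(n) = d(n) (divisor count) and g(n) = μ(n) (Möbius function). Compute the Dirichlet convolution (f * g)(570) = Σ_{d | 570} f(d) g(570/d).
(d * μ)(570) = 1

Divisors of 570: [1, 2, 3, 5, 6, 10, 15, 19, 30, 38, 57, 95, 114, 190, 285, 570]. For each d | 570:
  d = 1: d(1) · μ(570/1) = 1 · 1 = 1
  d = 2: d(2) · μ(570/2) = 2 · -1 = -2
  d = 3: d(3) · μ(570/3) = 2 · -1 = -2
  d = 5: d(5) · μ(570/5) = 2 · -1 = -2
  d = 6: d(6) · μ(570/6) = 4 · 1 = 4
  d = 10: d(10) · μ(570/10) = 4 · 1 = 4
  d = 15: d(15) · μ(570/15) = 4 · 1 = 4
  d = 19: d(19) · μ(570/19) = 2 · -1 = -2
  d = 30: d(30) · μ(570/30) = 8 · -1 = -8
  d = 38: d(38) · μ(570/38) = 4 · 1 = 4
  d = 57: d(57) · μ(570/57) = 4 · 1 = 4
  d = 95: d(95) · μ(570/95) = 4 · 1 = 4
  d = 114: d(114) · μ(570/114) = 8 · -1 = -8
  d = 190: d(190) · μ(570/190) = 8 · -1 = -8
  d = 285: d(285) · μ(570/285) = 8 · -1 = -8
  d = 570: d(570) · μ(570/570) = 16 · 1 = 16
Summing: (d * μ)(570) = 1 + -2 + -2 + -2 + 4 + 4 + 4 + -2 + -8 + 4 + 4 + 4 + -8 + -8 + -8 + 16 = 1.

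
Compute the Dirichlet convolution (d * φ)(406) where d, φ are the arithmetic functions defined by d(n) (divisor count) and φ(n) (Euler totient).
(d * φ)(406) = 720

Divisors of 406: [1, 2, 7, 14, 29, 58, 203, 406]. For each d | 406:
  d = 1: d(1) · φ(406/1) = 1 · 168 = 168
  d = 2: d(2) · φ(406/2) = 2 · 168 = 336
  d = 7: d(7) · φ(406/7) = 2 · 28 = 56
  d = 14: d(14) · φ(406/14) = 4 · 28 = 112
  d = 29: d(29) · φ(406/29) = 2 · 6 = 12
  d = 58: d(58) · φ(406/58) = 4 · 6 = 24
  d = 203: d(203) · φ(406/203) = 4 · 1 = 4
  d = 406: d(406) · φ(406/406) = 8 · 1 = 8
Summing: (d * φ)(406) = 168 + 336 + 56 + 112 + 12 + 24 + 4 + 8 = 720.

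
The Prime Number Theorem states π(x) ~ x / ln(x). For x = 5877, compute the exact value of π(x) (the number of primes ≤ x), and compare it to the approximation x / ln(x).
π(5877) = 773;  x/ln(x) ≈ 677.17;  relative error ≈ 12.40%.

Directly count primes up to 5877: π(5877) = 773. The PNT approximation gives 5877/ln(5877) ≈ 5877/8.67880 ≈ 677.17. Relative error (π(x) − x/ln(x)) / π(x) ≈ 12.40%; the approximation is known to undercount slightly (Li(x) is a better estimate).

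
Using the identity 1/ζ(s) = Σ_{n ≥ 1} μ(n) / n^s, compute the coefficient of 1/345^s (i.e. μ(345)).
μ(345) = -1

Factor n = 345 = 3 · 5 · 23. μ(n) = 0 if any exponent ≥ 2 (not squarefree); otherwise μ(n) = (−1)^{ω(n)} where ω(n) is the number of distinct prime factors. Applying: μ(345) = -1.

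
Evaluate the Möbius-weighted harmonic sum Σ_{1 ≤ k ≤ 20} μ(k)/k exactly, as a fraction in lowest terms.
Σ μ(k)/k = -81988/1616615

Values of μ(k) for 1 ≤ k ≤ 20: μ(1) = 1, μ(2) = -1, μ(3) = -1, μ(5) = -1, μ(6) = 1, μ(7) = -1, μ(10) = 1, μ(11) = -1, μ(13) = -1, μ(14) = 1, μ(15) = 1, μ(17) = -1, μ(19) = -1, with μ = 0 on non-squarefree integers. Summing μ(k)/k for k where μ(k) ≠ 0 gives -81988/1616615 ≈ -0.0507. (PNT ⟺ this sum → 0 as n → ∞.)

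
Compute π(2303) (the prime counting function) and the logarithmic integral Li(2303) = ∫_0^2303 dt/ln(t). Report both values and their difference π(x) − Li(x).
π(2303) = 342;  Li(2303) ≈ 354.30;  π(x) − Li(x) ≈ -12.30.

Direct count of primes ≤ 2303 gives π(2303) = 342. Numerical evaluation of the logarithmic integral gives Li(2303) ≈ 354.30. The difference π(x) − Li(x) ≈ -12.30 is typically negative for small/moderate x (Li(x) overestimates), though Littlewood's theorem shows this sign changes infinitely often.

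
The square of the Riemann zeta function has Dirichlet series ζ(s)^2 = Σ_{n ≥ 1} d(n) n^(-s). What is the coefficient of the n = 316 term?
d(316) = 6

ζ(s)^2 = (Σ 1/m^s)(Σ 1/k^s). The coefficient of 1/n^s in the product is the number of ordered pairs (m, k) with mk = n, which equals d(n). For n = 316, divisors are [1, 2, 4, 79, 158, 316], so d(316) = 6.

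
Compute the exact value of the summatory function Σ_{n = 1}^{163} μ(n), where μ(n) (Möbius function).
Σ_{n ≤ 163} μ(n) = 0

Compute μ(n) for each 1 ≤ n ≤ 163: μ(1) = 1, μ(2) = -1, μ(3) = -1, μ(4) = 0, μ(5) = -1, μ(6) = 1, μ(7) = -1, μ(8) = 0, μ(9) = 0, μ(10) = 1, μ(11) = -1, μ(12) = 0, μ(13) = -1, μ(14) = 1, μ(15) = 1, μ(16) = 0, μ(17) = -1, μ(18) = 0, μ(19) = -1, μ(20) = 0, μ(21) = 1, μ(22) = 1, μ(23) = -1, μ(24) = 0, μ(25) = 0, μ(26) = 1, μ(27) = 0, μ(28) = 0, μ(29) = -1, μ(30) = -1, μ(31) = -1, μ(32) = 0, μ(33) = 1, μ(34) = 1, μ(35) = 1, μ(36) = 0, μ(37) = -1, μ(38) = 1, μ(39) = 1, μ(40) = 0, μ(41) = -1, μ(42) = -1, μ(43) = -1, μ(44) = 0, μ(45) = 0, μ(46) = 1, μ(47) = -1, μ(48) = 0, μ(49) = 0, μ(50) = 0, μ(51) = 1, μ(52) = 0, μ(53) = -1, μ(54) = 0, μ(55) = 1, μ(56) = 0, μ(57) = 1, μ(58) = 1, μ(59) = -1, μ(60) = 0, μ(61) = -1, μ(62) = 1, μ(63) = 0, μ(64) = 0, μ(65) = 1, μ(66) = -1, μ(67) = -1, μ(68) = 0, μ(69) = 1, μ(70) = -1, μ(71) = -1, μ(72) = 0, μ(73) = -1, μ(74) = 1, μ(75) = 0, μ(76) = 0, μ(77) = 1, μ(78) = -1, μ(79) = -1, μ(80) = 0, μ(81) = 0, μ(82) = 1, μ(83) = -1, μ(84) = 0, μ(85) = 1, μ(86) = 1, μ(87) = 1, μ(88) = 0, μ(89) = -1, μ(90) = 0, μ(91) = 1, μ(92) = 0, μ(93) = 1, μ(94) = 1, μ(95) = 1, μ(96) = 0, μ(97) = -1, μ(98) = 0, μ(99) = 0, μ(100) = 0, μ(101) = -1, μ(102) = -1, μ(103) = -1, μ(104) = 0, μ(105) = -1, μ(106) = 1, μ(107) = -1, μ(108) = 0, μ(109) = -1, μ(110) = -1, μ(111) = 1, μ(112) = 0, μ(113) = -1, μ(114) = -1, μ(115) = 1, μ(116) = 0, μ(117) = 0, μ(118) = 1, μ(119) = 1, μ(120) = 0, μ(121) = 0, μ(122) = 1, μ(123) = 1, μ(124) = 0, μ(125) = 0, μ(126) = 0, μ(127) = -1, μ(128) = 0, μ(129) = 1, μ(130) = -1, μ(131) = -1, μ(132) = 0, μ(133) = 1, μ(134) = 1, μ(135) = 0, μ(136) = 0, μ(137) = -1, μ(138) = -1, μ(139) = -1, μ(140) = 0, μ(141) = 1, μ(142) = 1, μ(143) = 1, μ(144) = 0, μ(145) = 1, μ(146) = 1, μ(147) = 0, μ(148) = 0, μ(149) = -1, μ(150) = 0, μ(151) = -1, μ(152) = 0, μ(153) = 0, μ(154) = -1, μ(155) = 1, μ(156) = 0, μ(157) = -1, μ(158) = 1, μ(159) = 1, μ(160) = 0, μ(161) = 1, μ(162) = 0, μ(163) = -1. Summing all 163 values: 0. (Mertens function M(x) = Σ_{n ≤ x} μ(n); on average M(x) should be small (PNT ⟺ M(x) = o(x)).)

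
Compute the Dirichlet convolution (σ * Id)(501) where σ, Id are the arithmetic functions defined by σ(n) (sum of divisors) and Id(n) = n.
(σ * Id)(501) = 2345

Divisors of 501: [1, 3, 167, 501]. For each d | 501:
  d = 1: σ(1) · Id(501/1) = 1 · 501 = 501
  d = 3: σ(3) · Id(501/3) = 4 · 167 = 668
  d = 167: σ(167) · Id(501/167) = 168 · 3 = 504
  d = 501: σ(501) · Id(501/501) = 672 · 1 = 672
Summing: (σ * Id)(501) = 501 + 668 + 504 + 672 = 2345.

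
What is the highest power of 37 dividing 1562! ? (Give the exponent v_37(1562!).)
v_37(1562!) = 43

Legendre's formula: v_p(n!) = Σ_{k ≥ 1} ⌊n / p^k⌋. For p = 37, n = 1562, the terms are:
  ⌊1562/37^1⌋ = ⌊1562/37⌋ = 42
  ⌊1562/37^2⌋ = ⌊1562/1369⌋ = 1
(the next term ⌊1562/37^3⌋ = 0, terminating the sum). Summing: v_37(1562!) = 42 + 1 = 43.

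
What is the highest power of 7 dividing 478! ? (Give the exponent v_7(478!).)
v_7(478!) = 78

Legendre's formula: v_p(n!) = Σ_{k ≥ 1} ⌊n / p^k⌋. For p = 7, n = 478, the terms are:
  ⌊478/7^1⌋ = ⌊478/7⌋ = 68
  ⌊478/7^2⌋ = ⌊478/49⌋ = 9
  ⌊478/7^3⌋ = ⌊478/343⌋ = 1
(the next term ⌊478/7^4⌋ = 0, terminating the sum). Summing: v_7(478!) = 68 + 9 + 1 = 78.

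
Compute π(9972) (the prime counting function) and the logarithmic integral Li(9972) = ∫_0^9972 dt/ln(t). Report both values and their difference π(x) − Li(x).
π(9972) = 1228;  Li(9972) ≈ 1243.10;  π(x) − Li(x) ≈ -15.10.

Direct count of primes ≤ 9972 gives π(9972) = 1228. Numerical evaluation of the logarithmic integral gives Li(9972) ≈ 1243.10. The difference π(x) − Li(x) ≈ -15.10 is typically negative for small/moderate x (Li(x) overestimates), though Littlewood's theorem shows this sign changes infinitely often.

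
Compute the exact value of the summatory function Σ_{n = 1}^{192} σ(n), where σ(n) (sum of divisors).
Σ_{n ≤ 192} σ(n) = 30490

Compute σ(n) for each 1 ≤ n ≤ 192: σ(1) = 1, σ(2) = 3, σ(3) = 4, σ(4) = 7, σ(5) = 6, σ(6) = 12, σ(7) = 8, σ(8) = 15, σ(9) = 13, σ(10) = 18, σ(11) = 12, σ(12) = 28, σ(13) = 14, σ(14) = 24, σ(15) = 24, σ(16) = 31, σ(17) = 18, σ(18) = 39, σ(19) = 20, σ(20) = 42, σ(21) = 32, σ(22) = 36, σ(23) = 24, σ(24) = 60, σ(25) = 31, σ(26) = 42, σ(27) = 40, σ(28) = 56, σ(29) = 30, σ(30) = 72, σ(31) = 32, σ(32) = 63, σ(33) = 48, σ(34) = 54, σ(35) = 48, σ(36) = 91, σ(37) = 38, σ(38) = 60, σ(39) = 56, σ(40) = 90, σ(41) = 42, σ(42) = 96, σ(43) = 44, σ(44) = 84, σ(45) = 78, σ(46) = 72, σ(47) = 48, σ(48) = 124, σ(49) = 57, σ(50) = 93, σ(51) = 72, σ(52) = 98, σ(53) = 54, σ(54) = 120, σ(55) = 72, σ(56) = 120, σ(57) = 80, σ(58) = 90, σ(59) = 60, σ(60) = 168, σ(61) = 62, σ(62) = 96, σ(63) = 104, σ(64) = 127, σ(65) = 84, σ(66) = 144, σ(67) = 68, σ(68) = 126, σ(69) = 96, σ(70) = 144, σ(71) = 72, σ(72) = 195, σ(73) = 74, σ(74) = 114, σ(75) = 124, σ(76) = 140, σ(77) = 96, σ(78) = 168, σ(79) = 80, σ(80) = 186, σ(81) = 121, σ(82) = 126, σ(83) = 84, σ(84) = 224, σ(85) = 108, σ(86) = 132, σ(87) = 120, σ(88) = 180, σ(89) = 90, σ(90) = 234, σ(91) = 112, σ(92) = 168, σ(93) = 128, σ(94) = 144, σ(95) = 120, σ(96) = 252, σ(97) = 98, σ(98) = 171, σ(99) = 156, σ(100) = 217, σ(101) = 102, σ(102) = 216, σ(103) = 104, σ(104) = 210, σ(105) = 192, σ(106) = 162, σ(107) = 108, σ(108) = 280, σ(109) = 110, σ(110) = 216, σ(111) = 152, σ(112) = 248, σ(113) = 114, σ(114) = 240, σ(115) = 144, σ(116) = 210, σ(117) = 182, σ(118) = 180, σ(119) = 144, σ(120) = 360, σ(121) = 133, σ(122) = 186, σ(123) = 168, σ(124) = 224, σ(125) = 156, σ(126) = 312, σ(127) = 128, σ(128) = 255, σ(129) = 176, σ(130) = 252, σ(131) = 132, σ(132) = 336, σ(133) = 160, σ(134) = 204, σ(135) = 240, σ(136) = 270, σ(137) = 138, σ(138) = 288, σ(139) = 140, σ(140) = 336, σ(141) = 192, σ(142) = 216, σ(143) = 168, σ(144) = 403, σ(145) = 180, σ(146) = 222, σ(147) = 228, σ(148) = 266, σ(149) = 150, σ(150) = 372, σ(151) = 152, σ(152) = 300, σ(153) = 234, σ(154) = 288, σ(155) = 192, σ(156) = 392, σ(157) = 158, σ(158) = 240, σ(159) = 216, σ(160) = 378, σ(161) = 192, σ(162) = 363, σ(163) = 164, σ(164) = 294, σ(165) = 288, σ(166) = 252, σ(167) = 168, σ(168) = 480, σ(169) = 183, σ(170) = 324, σ(171) = 260, σ(172) = 308, σ(173) = 174, σ(174) = 360, σ(175) = 248, σ(176) = 372, σ(177) = 240, σ(178) = 270, σ(179) = 180, σ(180) = 546, σ(181) = 182, σ(182) = 336, σ(183) = 248, σ(184) = 360, σ(185) = 228, σ(186) = 384, σ(187) = 216, σ(188) = 336, σ(189) = 320, σ(190) = 360, σ(191) = 192, σ(192) = 508. Summing all 192 values: 30490. (Average order: Σ_{n ≤ x} σ(n) ~ (π²/12) x². For x = 192, (π²/12)·192² ≈ 30319.42.)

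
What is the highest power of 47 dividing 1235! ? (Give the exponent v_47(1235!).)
v_47(1235!) = 26

Legendre's formula: v_p(n!) = Σ_{k ≥ 1} ⌊n / p^k⌋. For p = 47, n = 1235, the terms are:
  ⌊1235/47^1⌋ = ⌊1235/47⌋ = 26
(the next term ⌊1235/47^2⌋ = 0, terminating the sum). Summing: v_47(1235!) = 26 = 26.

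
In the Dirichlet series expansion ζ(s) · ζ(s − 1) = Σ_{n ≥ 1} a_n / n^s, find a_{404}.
σ(404) = 714

In the product (Σ m^0/m^s)(Σ k / k^s) = Σ (Σ_{d | n} d) / n^s, the coefficient of 1/n^s is σ(n) = Σ_{d | n} d. For n = 404, divisors are [1, 2, 4, 101, 202, 404]; summing: σ(404) = 714.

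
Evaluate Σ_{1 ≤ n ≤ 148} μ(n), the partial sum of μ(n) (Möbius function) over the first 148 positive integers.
Σ_{n ≤ 148} μ(n) = 1

Compute μ(n) for each 1 ≤ n ≤ 148: μ(1) = 1, μ(2) = -1, μ(3) = -1, μ(4) = 0, μ(5) = -1, μ(6) = 1, μ(7) = -1, μ(8) = 0, μ(9) = 0, μ(10) = 1, μ(11) = -1, μ(12) = 0, μ(13) = -1, μ(14) = 1, μ(15) = 1, μ(16) = 0, μ(17) = -1, μ(18) = 0, μ(19) = -1, μ(20) = 0, μ(21) = 1, μ(22) = 1, μ(23) = -1, μ(24) = 0, μ(25) = 0, μ(26) = 1, μ(27) = 0, μ(28) = 0, μ(29) = -1, μ(30) = -1, μ(31) = -1, μ(32) = 0, μ(33) = 1, μ(34) = 1, μ(35) = 1, μ(36) = 0, μ(37) = -1, μ(38) = 1, μ(39) = 1, μ(40) = 0, μ(41) = -1, μ(42) = -1, μ(43) = -1, μ(44) = 0, μ(45) = 0, μ(46) = 1, μ(47) = -1, μ(48) = 0, μ(49) = 0, μ(50) = 0, μ(51) = 1, μ(52) = 0, μ(53) = -1, μ(54) = 0, μ(55) = 1, μ(56) = 0, μ(57) = 1, μ(58) = 1, μ(59) = -1, μ(60) = 0, μ(61) = -1, μ(62) = 1, μ(63) = 0, μ(64) = 0, μ(65) = 1, μ(66) = -1, μ(67) = -1, μ(68) = 0, μ(69) = 1, μ(70) = -1, μ(71) = -1, μ(72) = 0, μ(73) = -1, μ(74) = 1, μ(75) = 0, μ(76) = 0, μ(77) = 1, μ(78) = -1, μ(79) = -1, μ(80) = 0, μ(81) = 0, μ(82) = 1, μ(83) = -1, μ(84) = 0, μ(85) = 1, μ(86) = 1, μ(87) = 1, μ(88) = 0, μ(89) = -1, μ(90) = 0, μ(91) = 1, μ(92) = 0, μ(93) = 1, μ(94) = 1, μ(95) = 1, μ(96) = 0, μ(97) = -1, μ(98) = 0, μ(99) = 0, μ(100) = 0, μ(101) = -1, μ(102) = -1, μ(103) = -1, μ(104) = 0, μ(105) = -1, μ(106) = 1, μ(107) = -1, μ(108) = 0, μ(109) = -1, μ(110) = -1, μ(111) = 1, μ(112) = 0, μ(113) = -1, μ(114) = -1, μ(115) = 1, μ(116) = 0, μ(117) = 0, μ(118) = 1, μ(119) = 1, μ(120) = 0, μ(121) = 0, μ(122) = 1, μ(123) = 1, μ(124) = 0, μ(125) = 0, μ(126) = 0, μ(127) = -1, μ(128) = 0, μ(129) = 1, μ(130) = -1, μ(131) = -1, μ(132) = 0, μ(133) = 1, μ(134) = 1, μ(135) = 0, μ(136) = 0, μ(137) = -1, μ(138) = -1, μ(139) = -1, μ(140) = 0, μ(141) = 1, μ(142) = 1, μ(143) = 1, μ(144) = 0, μ(145) = 1, μ(146) = 1, μ(147) = 0, μ(148) = 0. Summing all 148 values: 1. (Mertens function M(x) = Σ_{n ≤ x} μ(n); on average M(x) should be small (PNT ⟺ M(x) = o(x)).)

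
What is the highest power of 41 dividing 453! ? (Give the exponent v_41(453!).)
v_41(453!) = 11

Legendre's formula: v_p(n!) = Σ_{k ≥ 1} ⌊n / p^k⌋. For p = 41, n = 453, the terms are:
  ⌊453/41^1⌋ = ⌊453/41⌋ = 11
(the next term ⌊453/41^2⌋ = 0, terminating the sum). Summing: v_41(453!) = 11 = 11.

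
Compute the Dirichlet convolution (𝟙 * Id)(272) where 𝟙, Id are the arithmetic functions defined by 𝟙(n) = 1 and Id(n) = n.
(𝟙 * Id)(272) = 558

Divisors of 272: [1, 2, 4, 8, 16, 17, 34, 68, 136, 272]. For each d | 272:
  d = 1: 𝟙(1) · Id(272/1) = 1 · 272 = 272
  d = 2: 𝟙(2) · Id(272/2) = 1 · 136 = 136
  d = 4: 𝟙(4) · Id(272/4) = 1 · 68 = 68
  d = 8: 𝟙(8) · Id(272/8) = 1 · 34 = 34
  d = 16: 𝟙(16) · Id(272/16) = 1 · 17 = 17
  d = 17: 𝟙(17) · Id(272/17) = 1 · 16 = 16
  d = 34: 𝟙(34) · Id(272/34) = 1 · 8 = 8
  d = 68: 𝟙(68) · Id(272/68) = 1 · 4 = 4
  d = 136: 𝟙(136) · Id(272/136) = 1 · 2 = 2
  d = 272: 𝟙(272) · Id(272/272) = 1 · 1 = 1
Summing: (𝟙 * Id)(272) = 272 + 136 + 68 + 34 + 17 + 16 + 8 + 4 + 2 + 1 = 558.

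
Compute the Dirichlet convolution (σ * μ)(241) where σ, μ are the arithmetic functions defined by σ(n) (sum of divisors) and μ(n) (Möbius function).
(σ * μ)(241) = 241

Divisors of 241: [1, 241]. For each d | 241:
  d = 1: σ(1) · μ(241/1) = 1 · -1 = -1
  d = 241: σ(241) · μ(241/241) = 242 · 1 = 242
Summing: (σ * μ)(241) = -1 + 242 = 241.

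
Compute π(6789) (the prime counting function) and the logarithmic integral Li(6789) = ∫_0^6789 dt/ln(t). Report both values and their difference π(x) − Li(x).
π(6789) = 873;  Li(6789) ≈ 890.46;  π(x) − Li(x) ≈ -17.46.

Direct count of primes ≤ 6789 gives π(6789) = 873. Numerical evaluation of the logarithmic integral gives Li(6789) ≈ 890.46. The difference π(x) − Li(x) ≈ -17.46 is typically negative for small/moderate x (Li(x) overestimates), though Littlewood's theorem shows this sign changes infinitely often.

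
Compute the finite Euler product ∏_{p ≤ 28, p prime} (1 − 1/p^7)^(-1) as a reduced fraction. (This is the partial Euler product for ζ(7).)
∏ = 48232764637425582400715871008195503014129789903328125/47833390398549347808770198286798982719063238904795968

The primes p ≤ 28 are [2, 3, 5, 7, 11, 13, 17, 19, 23]. For each prime, (1 − 1/p^7)^(-1) = p^7 / (p^7 − 1). The product is (1 − 1/2^7)^(-1), (1 − 1/3^7)^(-1), (1 − 1/5^7)^(-1), (1 − 1/7^7)^(-1), (1 − 1/11^7)^(-1), (1 − 1/13^7)^(-1), (1 − 1/17^7)^(-1), (1 − 1/19^7)^(-1), (1 − 1/23^7)^(-1) = ∏ p^7 / (p^7 − 1) = 48232764637425582400715871008195503014129789903328125/47833390398549347808770198286798982719063238904795968.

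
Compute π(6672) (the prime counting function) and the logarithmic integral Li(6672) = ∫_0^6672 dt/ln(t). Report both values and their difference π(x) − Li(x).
π(6672) = 859;  Li(6672) ≈ 877.18;  π(x) − Li(x) ≈ -18.18.

Direct count of primes ≤ 6672 gives π(6672) = 859. Numerical evaluation of the logarithmic integral gives Li(6672) ≈ 877.18. The difference π(x) − Li(x) ≈ -18.18 is typically negative for small/moderate x (Li(x) overestimates), though Littlewood's theorem shows this sign changes infinitely often.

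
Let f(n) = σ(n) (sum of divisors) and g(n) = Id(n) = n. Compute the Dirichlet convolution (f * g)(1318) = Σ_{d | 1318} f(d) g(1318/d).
(σ * Id)(1318) = 6595

Divisors of 1318: [1, 2, 659, 1318]. For each d | 1318:
  d = 1: σ(1) · Id(1318/1) = 1 · 1318 = 1318
  d = 2: σ(2) · Id(1318/2) = 3 · 659 = 1977
  d = 659: σ(659) · Id(1318/659) = 660 · 2 = 1320
  d = 1318: σ(1318) · Id(1318/1318) = 1980 · 1 = 1980
Summing: (σ * Id)(1318) = 1318 + 1977 + 1320 + 1980 = 6595.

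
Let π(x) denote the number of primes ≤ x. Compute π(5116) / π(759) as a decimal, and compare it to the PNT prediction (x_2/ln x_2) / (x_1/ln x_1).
π(5116)/π(759) = 684/134 ≈ 5.1045;  PNT prediction ≈ 5.2344.

π(759) = 134 and π(5116) = 684, so π(5116)/π(759) ≈ 5.1045. The PNT-predicted ratio is (5116/ln(5116)) / (759/ln(759)) ≈ 5.2344. The two agree to within a few percent, as expected.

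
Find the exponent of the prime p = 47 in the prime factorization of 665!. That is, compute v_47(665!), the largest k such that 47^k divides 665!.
v_47(665!) = 14

Legendre's formula: v_p(n!) = Σ_{k ≥ 1} ⌊n / p^k⌋. For p = 47, n = 665, the terms are:
  ⌊665/47^1⌋ = ⌊665/47⌋ = 14
(the next term ⌊665/47^2⌋ = 0, terminating the sum). Summing: v_47(665!) = 14 = 14.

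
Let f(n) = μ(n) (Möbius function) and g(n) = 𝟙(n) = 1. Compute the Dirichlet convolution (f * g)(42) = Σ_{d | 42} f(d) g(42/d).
(μ * 𝟙)(42) = 0

Divisors of 42: [1, 2, 3, 6, 7, 14, 21, 42]. For each d | 42:
  d = 1: μ(1) · 𝟙(42/1) = 1 · 1 = 1
  d = 2: μ(2) · 𝟙(42/2) = -1 · 1 = -1
  d = 3: μ(3) · 𝟙(42/3) = -1 · 1 = -1
  d = 6: μ(6) · 𝟙(42/6) = 1 · 1 = 1
  d = 7: μ(7) · 𝟙(42/7) = -1 · 1 = -1
  d = 14: μ(14) · 𝟙(42/14) = 1 · 1 = 1
  d = 21: μ(21) · 𝟙(42/21) = 1 · 1 = 1
  d = 42: μ(42) · 𝟙(42/42) = -1 · 1 = -1
Summing: (μ * 𝟙)(42) = 1 + -1 + -1 + 1 + -1 + 1 + 1 + -1 = 0.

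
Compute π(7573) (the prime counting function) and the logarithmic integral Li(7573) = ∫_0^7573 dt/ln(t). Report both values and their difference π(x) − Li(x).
π(7573) = 961;  Li(7573) ≈ 978.76;  π(x) − Li(x) ≈ -17.76.

Direct count of primes ≤ 7573 gives π(7573) = 961. Numerical evaluation of the logarithmic integral gives Li(7573) ≈ 978.76. The difference π(x) − Li(x) ≈ -17.76 is typically negative for small/moderate x (Li(x) overestimates), though Littlewood's theorem shows this sign changes infinitely often.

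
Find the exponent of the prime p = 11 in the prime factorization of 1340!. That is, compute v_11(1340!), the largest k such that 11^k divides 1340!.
v_11(1340!) = 133

Legendre's formula: v_p(n!) = Σ_{k ≥ 1} ⌊n / p^k⌋. For p = 11, n = 1340, the terms are:
  ⌊1340/11^1⌋ = ⌊1340/11⌋ = 121
  ⌊1340/11^2⌋ = ⌊1340/121⌋ = 11
  ⌊1340/11^3⌋ = ⌊1340/1331⌋ = 1
(the next term ⌊1340/11^4⌋ = 0, terminating the sum). Summing: v_11(1340!) = 121 + 11 + 1 = 133.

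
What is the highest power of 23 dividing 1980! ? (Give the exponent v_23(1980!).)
v_23(1980!) = 89

Legendre's formula: v_p(n!) = Σ_{k ≥ 1} ⌊n / p^k⌋. For p = 23, n = 1980, the terms are:
  ⌊1980/23^1⌋ = ⌊1980/23⌋ = 86
  ⌊1980/23^2⌋ = ⌊1980/529⌋ = 3
(the next term ⌊1980/23^3⌋ = 0, terminating the sum). Summing: v_23(1980!) = 86 + 3 = 89.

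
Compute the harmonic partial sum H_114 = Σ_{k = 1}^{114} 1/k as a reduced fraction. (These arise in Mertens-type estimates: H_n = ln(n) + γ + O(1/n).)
H_114 = 92422098728954394895401052885520758853316071035681/17379782769567790172972927968296006432665936992320

Direct summation: H_114 = 1 + 1/2 + ... + 1/114. The least common denominator is lcm(1, ..., 114) = 955888052326228459513511038256280353796626534577600; over this denominator the numerator is 955888052326228459513511038256280353796626534577600 + 477944026163114229756755519128140176898313267288800 + 318629350775409486504503679418760117932208844859200 + 238972013081557114878377759564070088449156633644400 + 191177610465245691902702207651256070759325306915520 + 159314675387704743252251839709380058966104422429600 + 136555436046604065644787291179468621970946647796800 + 119486006540778557439188879782035044224578316822200 + 106209783591803162168167893139586705977402948286400 + 95588805232622845951351103825628035379662653457760 + 86898913847838950864864639841480032163329684961600 + 79657337693852371626125919854690029483052211214800 + 73529850178940650731808541404329257984355887275200 + 68277718023302032822393645589734310985473323898400 + 63725870155081897300900735883752023586441768971840 + 59743003270389278719594439891017522112289158411100 + 56228708960366379971383002250369432576272149092800 + 53104891795901581084083946569793352988701474143200 + 50309897490854129448079528329277913357717186030400 + 47794402616311422975675551912814017689831326728880 + 45518478682201355214929097059822873990315549265600 + 43449456923919475432432319920740016081664842480800 + 41560350101140367804935262532881754512896805851200 + 39828668846926185813062959927345014741526105607400 + 38235522093049138380540441530251214151865061383104 + 36764925089470325365904270702164628992177943637600 + 35403261197267720722722631046528901992467649428800 + 34138859011651016411196822794867155492736661949200 + 32961656976766498603914173732975184613676777054400 + 31862935077540948650450367941876011793220884485920 + 30835098462136401919790678653428398509568597889600 + 29871501635194639359797219945508761056144579205550 + 28966304615946316954954879947160010721109894987200 + 28114354480183189985691501125184716288136074546400 + 27311087209320813128957458235893724394189329559360 + 26552445897950790542041973284896676494350737071600 + 25834812225033201608473271304223793345854771204800 + 25154948745427064724039764164638956678858593015200 + 24509950059646883577269513801443085994785295758400 + 23897201308155711487837775956407008844915663364440 + 23314342739664108768622220445275130580405525233600 + 22759239341100677607464548529911436995157774632800 + 22229954705261126965430489261773961716200617083200 + 21724728461959737716216159960370008040832421240400 + 21241956718360632433633578627917341195480589657280 + 20780175050570183902467631266440877256448402925600 + 20338043666515499138585341239495326676523968820800 + 19914334423463092906531479963672507370763052803700 + 19507919435229152234969613025638374567278092542400 + 19117761046524569190270220765125607075932530691552 + 18742902986788793323794334083456477525424049697600 + 18382462544735162682952135351082314496088971818800 + 18035623628796763387047378080307176486728802539200 + 17701630598633860361361315523264450996233824714400 + 17379782769567790172972927968296006432665936992320 + 17069429505825508205598411397433577746368330974600 + 16769965830284709816026509443092637785905728676800 + 16480828488383249301957086866487592306838388527200 + 16201492412308956940906966750106446674519093806400 + 15931467538770474325225183970938005896610442242960 + 15670295939774237041205098987807874652403713681600 + 15417549231068200959895339326714199254784298944800 + 15172826227400451738309699019940957996771849755200 + 14935750817597319679898609972754380528072289602775 + 14705970035788130146361708280865851596871177455040 + 14483152307973158477477439973580005360554947493600 + 14266985855615350141992702063526572444725769172800 + 14057177240091594992845750562592358144068037273200 + 13853450033713455934978420844293918170965601950400 + 13655543604660406564478729117946862197094664779680 + 13463212004594767035401563919102540194318683585600 + 13276222948975395271020986642448338247175368535800 + 13094356881181211774157685455565484298583925131200 + 12917406112516600804236635652111896672927385602400 + 12745174031016379460180147176750404717288353794368 + 12577474372713532362019882082319478339429296507600 + 12414130549691278694980662834497147451904240708800 + 12254975029823441788634756900721542997392647879200 + 12099848763623145057133051117168105744261095374400 + 11948600654077855743918887978203504422457831682220 + 11801087065755906907574210348842967330822549809600 + 11657171369832054384311110222637565290202762616800 + 11516723522002752524259169135617835587911163067200 + 11379619670550338803732274264955718497578887316400 + 11245741792073275994276600450073886515254429818560 + 11114977352630563482715244630886980858100308541600 + 10987218992255499534638057910991728204558925684800 + 10862364230979868858108079980185004020416210620200 + 10740315194676724264196753238834610716816028478400 + 10620978359180316216816789313958670597740294828640 + 10504264311277235818829791629189893997765126753600 + 10390087525285091951233815633220438628224201462800 + 10278366154045467306596892884476132836522865963200 + 10169021833257749569292670619747663338261984410400 + 10061979498170825889615905665855582671543437206080 + 9957167211731546453265739981836253685381526401850 + 9854516003363179994984649878930725296872438500800 + 9753959717614576117484806512819187283639046271200 + 9655434871982105651651626649053336907036631662400 + 9558880523262284595135110382562803537966265345776 + 9464238141843846133797138992636439146501252817600 + 9371451493394396661897167041728238762712024848800 + 9280466527439111257412728526760003434918704219200 + 9191231272367581341476067675541157248044485909400 + 9103695736440271042985819411964574798063109853120 + 9017811814398381693523689040153588243364401269600 + 8933533199310546350593561105198881811183425556800 + 8850815299316930180680657761632225498116912357200 + 8769615158956224399206523286754865631161711326400 + 8689891384783895086486463984148003216332968496160 + 8611604075011067202824423768074597781951590401600 + 8534714752912754102799205698716788873184165487300 + 8459186303771933270031071135011330564571916235200 + 8384982915142354908013254721546318892952864338400 = 5083215430092491719247057908703641736932383906962455, so H_114 = 5083215430092491719247057908703641736932383906962455/955888052326228459513511038256280353796626534577600; reducing by gcd(5083215430092491719247057908703641736932383906962455, 955888052326228459513511038256280353796626534577600) = 55 gives 92422098728954394895401052885520758853316071035681/17379782769567790172972927968296006432665936992320 ≈ 5.31779. (The PNT-adjacent estimate ln(114) + γ ≈ 5.31341 matches within O(1/n).)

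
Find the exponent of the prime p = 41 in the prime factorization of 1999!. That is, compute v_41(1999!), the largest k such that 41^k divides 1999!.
v_41(1999!) = 49

Legendre's formula: v_p(n!) = Σ_{k ≥ 1} ⌊n / p^k⌋. For p = 41, n = 1999, the terms are:
  ⌊1999/41^1⌋ = ⌊1999/41⌋ = 48
  ⌊1999/41^2⌋ = ⌊1999/1681⌋ = 1
(the next term ⌊1999/41^3⌋ = 0, terminating the sum). Summing: v_41(1999!) = 48 + 1 = 49.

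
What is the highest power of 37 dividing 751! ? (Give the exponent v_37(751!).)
v_37(751!) = 20

Legendre's formula: v_p(n!) = Σ_{k ≥ 1} ⌊n / p^k⌋. For p = 37, n = 751, the terms are:
  ⌊751/37^1⌋ = ⌊751/37⌋ = 20
(the next term ⌊751/37^2⌋ = 0, terminating the sum). Summing: v_37(751!) = 20 = 20.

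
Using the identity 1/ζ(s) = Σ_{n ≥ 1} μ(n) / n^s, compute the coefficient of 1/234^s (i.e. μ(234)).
μ(234) = 0

Factor n = 234 = 2 · 3^2 · 13. μ(n) = 0 if any exponent ≥ 2 (not squarefree); otherwise μ(n) = (−1)^{ω(n)} where ω(n) is the number of distinct prime factors. Applying: μ(234) = 0.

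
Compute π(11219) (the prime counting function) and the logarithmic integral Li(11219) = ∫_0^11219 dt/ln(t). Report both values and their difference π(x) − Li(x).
π(11219) = 1357;  Li(11219) ≈ 1377.65;  π(x) − Li(x) ≈ -20.65.

Direct count of primes ≤ 11219 gives π(11219) = 1357. Numerical evaluation of the logarithmic integral gives Li(11219) ≈ 1377.65. The difference π(x) − Li(x) ≈ -20.65 is typically negative for small/moderate x (Li(x) overestimates), though Littlewood's theorem shows this sign changes infinitely often.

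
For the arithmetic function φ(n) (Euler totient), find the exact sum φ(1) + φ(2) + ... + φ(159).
Σ_{n ≤ 159} φ(n) = 7742

Compute φ(n) for each 1 ≤ n ≤ 159: φ(1) = 1, φ(2) = 1, φ(3) = 2, φ(4) = 2, φ(5) = 4, φ(6) = 2, φ(7) = 6, φ(8) = 4, φ(9) = 6, φ(10) = 4, φ(11) = 10, φ(12) = 4, φ(13) = 12, φ(14) = 6, φ(15) = 8, φ(16) = 8, φ(17) = 16, φ(18) = 6, φ(19) = 18, φ(20) = 8, φ(21) = 12, φ(22) = 10, φ(23) = 22, φ(24) = 8, φ(25) = 20, φ(26) = 12, φ(27) = 18, φ(28) = 12, φ(29) = 28, φ(30) = 8, φ(31) = 30, φ(32) = 16, φ(33) = 20, φ(34) = 16, φ(35) = 24, φ(36) = 12, φ(37) = 36, φ(38) = 18, φ(39) = 24, φ(40) = 16, φ(41) = 40, φ(42) = 12, φ(43) = 42, φ(44) = 20, φ(45) = 24, φ(46) = 22, φ(47) = 46, φ(48) = 16, φ(49) = 42, φ(50) = 20, φ(51) = 32, φ(52) = 24, φ(53) = 52, φ(54) = 18, φ(55) = 40, φ(56) = 24, φ(57) = 36, φ(58) = 28, φ(59) = 58, φ(60) = 16, φ(61) = 60, φ(62) = 30, φ(63) = 36, φ(64) = 32, φ(65) = 48, φ(66) = 20, φ(67) = 66, φ(68) = 32, φ(69) = 44, φ(70) = 24, φ(71) = 70, φ(72) = 24, φ(73) = 72, φ(74) = 36, φ(75) = 40, φ(76) = 36, φ(77) = 60, φ(78) = 24, φ(79) = 78, φ(80) = 32, φ(81) = 54, φ(82) = 40, φ(83) = 82, φ(84) = 24, φ(85) = 64, φ(86) = 42, φ(87) = 56, φ(88) = 40, φ(89) = 88, φ(90) = 24, φ(91) = 72, φ(92) = 44, φ(93) = 60, φ(94) = 46, φ(95) = 72, φ(96) = 32, φ(97) = 96, φ(98) = 42, φ(99) = 60, φ(100) = 40, φ(101) = 100, φ(102) = 32, φ(103) = 102, φ(104) = 48, φ(105) = 48, φ(106) = 52, φ(107) = 106, φ(108) = 36, φ(109) = 108, φ(110) = 40, φ(111) = 72, φ(112) = 48, φ(113) = 112, φ(114) = 36, φ(115) = 88, φ(116) = 56, φ(117) = 72, φ(118) = 58, φ(119) = 96, φ(120) = 32, φ(121) = 110, φ(122) = 60, φ(123) = 80, φ(124) = 60, φ(125) = 100, φ(126) = 36, φ(127) = 126, φ(128) = 64, φ(129) = 84, φ(130) = 48, φ(131) = 130, φ(132) = 40, φ(133) = 108, φ(134) = 66, φ(135) = 72, φ(136) = 64, φ(137) = 136, φ(138) = 44, φ(139) = 138, φ(140) = 48, φ(141) = 92, φ(142) = 70, φ(143) = 120, φ(144) = 48, φ(145) = 112, φ(146) = 72, φ(147) = 84, φ(148) = 72, φ(149) = 148, φ(150) = 40, φ(151) = 150, φ(152) = 72, φ(153) = 96, φ(154) = 60, φ(155) = 120, φ(156) = 48, φ(157) = 156, φ(158) = 78, φ(159) = 104. Summing all 159 values: 7742. (Average order: Σ_{n ≤ x} φ(n) ~ (3/π²) x². For x = 159, (3/π²)·159² ≈ 7684.50.)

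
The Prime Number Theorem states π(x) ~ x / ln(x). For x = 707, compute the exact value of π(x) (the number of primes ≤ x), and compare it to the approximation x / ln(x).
π(707) = 126;  x/ln(x) ≈ 107.76;  relative error ≈ 14.48%.

Directly count primes up to 707: π(707) = 126. The PNT approximation gives 707/ln(707) ≈ 707/6.56103 ≈ 107.76. Relative error (π(x) − x/ln(x)) / π(x) ≈ 14.48%; the approximation is known to undercount slightly (Li(x) is a better estimate).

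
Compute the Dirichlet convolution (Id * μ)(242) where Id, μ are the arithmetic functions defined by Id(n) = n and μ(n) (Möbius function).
(Id * μ)(242) = 110

Divisors of 242: [1, 2, 11, 22, 121, 242]. For each d | 242:
  d = 1: Id(1) · μ(242/1) = 1 · 0 = 0
  d = 2: Id(2) · μ(242/2) = 2 · 0 = 0
  d = 11: Id(11) · μ(242/11) = 11 · 1 = 11
  d = 22: Id(22) · μ(242/22) = 22 · -1 = -22
  d = 121: Id(121) · μ(242/121) = 121 · -1 = -121
  d = 242: Id(242) · μ(242/242) = 242 · 1 = 242
Summing: (Id * μ)(242) = 0 + 0 + 11 + -22 + -121 + 242 = 110.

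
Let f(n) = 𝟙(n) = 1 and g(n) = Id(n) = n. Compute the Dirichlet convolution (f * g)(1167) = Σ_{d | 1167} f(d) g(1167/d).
(𝟙 * Id)(1167) = 1560

Divisors of 1167: [1, 3, 389, 1167]. For each d | 1167:
  d = 1: 𝟙(1) · Id(1167/1) = 1 · 1167 = 1167
  d = 3: 𝟙(3) · Id(1167/3) = 1 · 389 = 389
  d = 389: 𝟙(389) · Id(1167/389) = 1 · 3 = 3
  d = 1167: 𝟙(1167) · Id(1167/1167) = 1 · 1 = 1
Summing: (𝟙 * Id)(1167) = 1167 + 389 + 3 + 1 = 1560.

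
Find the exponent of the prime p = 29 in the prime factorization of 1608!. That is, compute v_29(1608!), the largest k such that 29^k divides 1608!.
v_29(1608!) = 56

Legendre's formula: v_p(n!) = Σ_{k ≥ 1} ⌊n / p^k⌋. For p = 29, n = 1608, the terms are:
  ⌊1608/29^1⌋ = ⌊1608/29⌋ = 55
  ⌊1608/29^2⌋ = ⌊1608/841⌋ = 1
(the next term ⌊1608/29^3⌋ = 0, terminating the sum). Summing: v_29(1608!) = 55 + 1 = 56.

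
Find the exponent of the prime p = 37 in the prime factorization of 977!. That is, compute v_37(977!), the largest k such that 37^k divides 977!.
v_37(977!) = 26

Legendre's formula: v_p(n!) = Σ_{k ≥ 1} ⌊n / p^k⌋. For p = 37, n = 977, the terms are:
  ⌊977/37^1⌋ = ⌊977/37⌋ = 26
(the next term ⌊977/37^2⌋ = 0, terminating the sum). Summing: v_37(977!) = 26 = 26.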